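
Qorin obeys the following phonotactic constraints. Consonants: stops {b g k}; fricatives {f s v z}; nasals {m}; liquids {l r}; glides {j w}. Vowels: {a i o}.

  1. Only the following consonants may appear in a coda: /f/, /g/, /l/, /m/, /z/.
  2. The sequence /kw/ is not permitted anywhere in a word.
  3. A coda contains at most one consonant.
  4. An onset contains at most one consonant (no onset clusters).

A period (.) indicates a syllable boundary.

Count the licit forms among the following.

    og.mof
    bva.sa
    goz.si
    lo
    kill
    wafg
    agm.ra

3

og.mof — σ1 onset /∅/, coda /g/ ok; σ2 onset /m/, coda /f/ ok → licit
bva.sa — violates constraint 4: syllable 1 onset /bv/ has 2 consonants (> 1) → illicit
goz.si — σ1 onset /g/, coda /z/ ok; σ2 onset /s/, coda /∅/ ok → licit
lo — σ1 onset /l/, coda /∅/ ok → licit
kill — violates constraint 3: syllable 1 coda /ll/ has 2 consonants (> 1) → illicit
wafg — violates constraint 3: syllable 1 coda /fg/ has 2 consonants (> 1) → illicit
agm.ra — violates constraint 3: syllable 1 coda /gm/ has 2 consonants (> 1) → illicit
Licit: og.mof, goz.si, lo → 3.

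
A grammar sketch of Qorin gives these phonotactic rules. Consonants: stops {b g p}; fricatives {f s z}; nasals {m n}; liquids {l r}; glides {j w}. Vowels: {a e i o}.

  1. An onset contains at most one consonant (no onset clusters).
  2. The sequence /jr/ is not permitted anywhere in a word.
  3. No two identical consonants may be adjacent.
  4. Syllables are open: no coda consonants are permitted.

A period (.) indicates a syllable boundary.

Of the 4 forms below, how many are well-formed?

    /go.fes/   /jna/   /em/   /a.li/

1

/go.fes/ — violates constraint 4: syllable 2 coda /s/ has 1 consonant (> 0) → ill-formed
/jna/ — violates constraint 1: syllable 1 onset /jn/ has 2 consonants (> 1) → ill-formed
/em/ — violates constraint 4: syllable 1 coda /m/ has 1 consonant (> 0) → ill-formed
/a.li/ — σ1 onset /∅/, coda /∅/ ok; σ2 onset /l/, coda /∅/ ok → well-formed
Well-formed: /a.li/ → 1.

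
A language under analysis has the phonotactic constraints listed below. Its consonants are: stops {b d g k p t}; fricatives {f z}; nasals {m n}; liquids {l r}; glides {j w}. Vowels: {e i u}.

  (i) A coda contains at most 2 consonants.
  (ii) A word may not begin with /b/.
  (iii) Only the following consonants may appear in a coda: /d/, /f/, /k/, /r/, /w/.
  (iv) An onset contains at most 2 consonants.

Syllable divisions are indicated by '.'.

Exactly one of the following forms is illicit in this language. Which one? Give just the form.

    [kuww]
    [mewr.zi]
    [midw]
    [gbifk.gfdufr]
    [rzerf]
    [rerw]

[gbifk.gfdufr]

[kuww] — σ1 onset /k/, coda /ww/ (2C) ok → licit
[mewr.zi] — σ1 onset /m/, coda /wr/ (2C) ok; σ2 onset /z/, coda /∅/ ok → licit
[midw] — σ1 onset /m/, coda /dw/ (2C) ok → licit
[gbifk.gfdufr] — violates constraint (iv): syllable 2 onset /gfd/ has 3 consonants (> 2) → illicit
[rzerf] — σ1 onset /rz/ (2C), coda /rf/ (2C) ok → licit
[rerw] — σ1 onset /r/, coda /rw/ (2C) ok → licit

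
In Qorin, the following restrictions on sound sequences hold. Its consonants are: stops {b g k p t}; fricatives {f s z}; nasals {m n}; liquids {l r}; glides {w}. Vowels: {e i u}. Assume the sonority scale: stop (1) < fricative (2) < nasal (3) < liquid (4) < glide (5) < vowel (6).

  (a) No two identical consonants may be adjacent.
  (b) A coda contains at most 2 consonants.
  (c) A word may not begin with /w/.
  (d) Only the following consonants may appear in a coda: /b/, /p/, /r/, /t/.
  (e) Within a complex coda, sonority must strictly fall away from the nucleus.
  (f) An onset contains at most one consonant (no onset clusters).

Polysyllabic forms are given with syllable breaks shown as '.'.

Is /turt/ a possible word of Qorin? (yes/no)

yes

/turt/ — σ1 onset /t/, coda /rt/ (4→1 falls) ok → phonotactically legal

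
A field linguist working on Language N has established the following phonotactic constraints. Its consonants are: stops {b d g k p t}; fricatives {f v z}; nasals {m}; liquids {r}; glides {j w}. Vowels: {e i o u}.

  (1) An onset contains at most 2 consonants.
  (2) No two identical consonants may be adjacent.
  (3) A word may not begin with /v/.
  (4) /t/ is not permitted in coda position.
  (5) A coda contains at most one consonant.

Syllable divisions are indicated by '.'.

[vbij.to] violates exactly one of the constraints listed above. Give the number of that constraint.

3

[vbij.to]: word begins with /v/.
This is a violation of constraint 3: "A word may not begin with /v/."
The remaining constraints (1, 2, 4, 5) are satisfied.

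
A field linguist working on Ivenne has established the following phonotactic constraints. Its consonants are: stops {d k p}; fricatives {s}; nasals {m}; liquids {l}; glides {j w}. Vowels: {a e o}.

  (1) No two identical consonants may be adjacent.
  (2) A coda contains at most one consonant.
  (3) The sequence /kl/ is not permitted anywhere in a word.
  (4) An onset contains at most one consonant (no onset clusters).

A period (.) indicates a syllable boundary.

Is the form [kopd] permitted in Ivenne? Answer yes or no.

no

[kopd] — violates constraint 2: syllable 1 coda /pd/ has 2 consonants (> 1) → not permitted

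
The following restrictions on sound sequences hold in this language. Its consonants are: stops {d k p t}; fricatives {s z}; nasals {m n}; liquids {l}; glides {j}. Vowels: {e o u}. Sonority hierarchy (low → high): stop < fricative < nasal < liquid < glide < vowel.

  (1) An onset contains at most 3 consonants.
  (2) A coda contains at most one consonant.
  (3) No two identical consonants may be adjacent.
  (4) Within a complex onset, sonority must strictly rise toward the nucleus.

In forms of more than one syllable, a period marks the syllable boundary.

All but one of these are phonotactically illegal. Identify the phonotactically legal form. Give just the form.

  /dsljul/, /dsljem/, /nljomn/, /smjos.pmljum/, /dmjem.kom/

/dsljul/ — violates constraint 1: syllable 1 onset /dslj/ has 4 consonants (> 3) → phonotactically illegal
/dsljem/ — violates constraint 1: syllable 1 onset /dslj/ has 4 consonants (> 3) → phonotactically illegal
/nljomn/ — violates constraint 2: syllable 1 coda /mn/ has 2 consonants (> 1) → phonotactically illegal
/smjos.pmljum/ — violates constraint 1: syllable 2 onset /pmlj/ has 4 consonants (> 3) → phonotactically illegal
/dmjem.kom/ — σ1 onset /dmj/ (1→3→5 rises), coda /m/ ok; σ2 onset /k/, coda /m/ ok → phonotactically legal

/dmjem.kom/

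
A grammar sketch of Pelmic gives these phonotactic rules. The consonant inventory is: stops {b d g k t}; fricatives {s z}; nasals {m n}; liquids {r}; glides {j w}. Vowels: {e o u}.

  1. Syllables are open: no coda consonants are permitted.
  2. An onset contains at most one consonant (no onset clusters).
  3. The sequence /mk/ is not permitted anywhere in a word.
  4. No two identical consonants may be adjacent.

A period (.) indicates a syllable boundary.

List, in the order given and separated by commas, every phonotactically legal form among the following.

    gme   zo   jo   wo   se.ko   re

gme — violates constraint 2: syllable 1 onset /gm/ has 2 consonants (> 1) → phonotactically illegal
zo — σ1 onset /z/, coda /∅/ ok → phonotactically legal
jo — σ1 onset /j/, coda /∅/ ok → phonotactically legal
wo — σ1 onset /w/, coda /∅/ ok → phonotactically legal
se.ko — σ1 onset /s/, coda /∅/ ok; σ2 onset /k/, coda /∅/ ok → phonotactically legal
re — σ1 onset /r/, coda /∅/ ok → phonotactically legal

zo, jo, wo, se.ko, re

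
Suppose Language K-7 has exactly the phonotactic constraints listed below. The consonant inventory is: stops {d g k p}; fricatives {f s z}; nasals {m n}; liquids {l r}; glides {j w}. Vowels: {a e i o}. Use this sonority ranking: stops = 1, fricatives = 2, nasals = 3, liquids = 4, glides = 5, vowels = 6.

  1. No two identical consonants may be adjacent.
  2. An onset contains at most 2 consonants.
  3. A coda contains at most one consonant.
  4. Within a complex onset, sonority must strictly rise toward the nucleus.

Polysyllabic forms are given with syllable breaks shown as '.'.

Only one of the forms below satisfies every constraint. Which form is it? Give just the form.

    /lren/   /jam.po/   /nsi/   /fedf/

/jam.po/

/lren/ — violates constraint 4: syllable 1 onset /lr/: /l/ (liquid, 4) → /r/ (liquid, 4) does not rise → phonotactically illegal
/jam.po/ — σ1 onset /j/, coda /m/ ok; σ2 onset /p/, coda /∅/ ok → phonotactically legal
/nsi/ — violates constraint 4: syllable 1 onset /ns/: /n/ (nasal, 3) → /s/ (fricative, 2) does not rise → phonotactically illegal
/fedf/ — violates constraint 3: syllable 1 coda /df/ has 2 consonants (> 1) → phonotactically illegal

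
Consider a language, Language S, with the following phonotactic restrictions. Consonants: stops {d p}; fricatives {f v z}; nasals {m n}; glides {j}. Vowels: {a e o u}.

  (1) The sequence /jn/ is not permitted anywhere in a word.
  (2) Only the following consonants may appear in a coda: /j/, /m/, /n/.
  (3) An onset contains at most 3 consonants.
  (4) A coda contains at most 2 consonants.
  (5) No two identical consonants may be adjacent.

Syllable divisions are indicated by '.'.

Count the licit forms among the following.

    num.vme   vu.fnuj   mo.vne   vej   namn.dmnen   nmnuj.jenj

5

num.vme — σ1 onset /n/, coda /m/ ok; σ2 onset /vm/ (2C), coda /∅/ ok → licit
vu.fnuj — σ1 onset /v/, coda /∅/ ok; σ2 onset /fn/ (2C), coda /j/ ok → licit
mo.vne — σ1 onset /m/, coda /∅/ ok; σ2 onset /vn/ (2C), coda /∅/ ok → licit
vej — σ1 onset /v/, coda /j/ ok → licit
namn.dmnen — σ1 onset /n/, coda /mn/ (2C) ok; σ2 onset /dmn/ (3C), coda /n/ ok → licit
nmnuj.jenj — violates constraint 5: adjacent identical consonants /jj/ → illicit
Licit: num.vme, vu.fnuj, mo.vne, vej, namn.dmnen → 5.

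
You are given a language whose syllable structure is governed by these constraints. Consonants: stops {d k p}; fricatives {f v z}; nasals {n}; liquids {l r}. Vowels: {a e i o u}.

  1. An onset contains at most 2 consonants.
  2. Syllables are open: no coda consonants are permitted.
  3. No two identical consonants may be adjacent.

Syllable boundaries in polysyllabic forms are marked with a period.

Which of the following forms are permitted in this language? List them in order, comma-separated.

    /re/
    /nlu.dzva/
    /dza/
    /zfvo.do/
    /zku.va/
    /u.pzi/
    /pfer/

/re/ — σ1 onset /r/, coda /∅/ ok → permitted
/nlu.dzva/ — violates constraint 1: syllable 2 onset /dzv/ has 3 consonants (> 2) → not permitted
/dza/ — σ1 onset /dz/ (2C), coda /∅/ ok → permitted
/zfvo.do/ — violates constraint 1: syllable 1 onset /zfv/ has 3 consonants (> 2) → not permitted
/zku.va/ — σ1 onset /zk/ (2C), coda /∅/ ok; σ2 onset /v/, coda /∅/ ok → permitted
/u.pzi/ — σ1 onset /∅/, coda /∅/ ok; σ2 onset /pz/ (2C), coda /∅/ ok → permitted
/pfer/ — violates constraint 2: syllable 1 coda /r/ has 1 consonant (> 0) → not permitted

/re/, /dza/, /zku.va/, /u.pzi/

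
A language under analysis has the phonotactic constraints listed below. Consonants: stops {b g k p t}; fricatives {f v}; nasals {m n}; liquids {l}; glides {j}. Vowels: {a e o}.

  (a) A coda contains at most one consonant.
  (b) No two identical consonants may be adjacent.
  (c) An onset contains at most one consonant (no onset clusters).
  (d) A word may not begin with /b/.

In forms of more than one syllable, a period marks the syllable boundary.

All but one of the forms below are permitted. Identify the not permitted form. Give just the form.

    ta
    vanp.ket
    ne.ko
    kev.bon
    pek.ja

vanp.ket

ta — σ1 onset /t/, coda /∅/ ok → permitted
vanp.ket — violates constraint (a): syllable 1 coda /np/ has 2 consonants (> 1) → not permitted
ne.ko — σ1 onset /n/, coda /∅/ ok; σ2 onset /k/, coda /∅/ ok → permitted
kev.bon — σ1 onset /k/, coda /v/ ok; σ2 onset /b/, coda /n/ ok → permitted
pek.ja — σ1 onset /p/, coda /k/ ok; σ2 onset /j/, coda /∅/ ok → permitted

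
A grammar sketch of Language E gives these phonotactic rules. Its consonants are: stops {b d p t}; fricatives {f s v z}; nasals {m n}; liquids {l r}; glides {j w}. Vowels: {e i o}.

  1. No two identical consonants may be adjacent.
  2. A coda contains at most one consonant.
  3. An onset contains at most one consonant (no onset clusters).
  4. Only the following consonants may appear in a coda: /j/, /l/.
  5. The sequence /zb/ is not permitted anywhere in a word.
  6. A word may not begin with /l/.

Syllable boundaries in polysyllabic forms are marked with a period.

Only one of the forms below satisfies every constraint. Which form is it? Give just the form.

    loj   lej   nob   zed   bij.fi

bij.fi

loj — violates constraint 6: word begins with /l/ → not permitted
lej — violates constraint 6: word begins with /l/ → not permitted
nob — violates constraint 4: syllable 1 coda contains /b/, which is not a licensed coda consonant → not permitted
zed — violates constraint 4: syllable 1 coda contains /d/, which is not a licensed coda consonant → not permitted
bij.fi — σ1 onset /b/, coda /j/ ok; σ2 onset /f/, coda /∅/ ok → permitted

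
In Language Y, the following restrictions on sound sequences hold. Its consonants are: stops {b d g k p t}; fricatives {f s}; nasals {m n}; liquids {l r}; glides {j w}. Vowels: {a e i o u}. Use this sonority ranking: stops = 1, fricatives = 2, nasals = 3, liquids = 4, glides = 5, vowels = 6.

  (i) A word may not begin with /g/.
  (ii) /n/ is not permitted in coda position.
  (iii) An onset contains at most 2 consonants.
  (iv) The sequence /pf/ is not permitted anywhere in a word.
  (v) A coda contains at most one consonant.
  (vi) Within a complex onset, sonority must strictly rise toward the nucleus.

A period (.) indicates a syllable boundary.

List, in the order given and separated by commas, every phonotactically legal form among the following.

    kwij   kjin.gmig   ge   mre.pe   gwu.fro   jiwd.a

kwij, mre.pe

kwij — σ1 onset /kw/ (1→5 rises), coda /j/ ok → phonotactically legal
kjin.gmig — violates constraint (ii): syllable 1 coda contains /n/ → phonotactically illegal
ge — violates constraint (i): word begins with /g/ → phonotactically illegal
mre.pe — σ1 onset /mr/ (3→4 rises), coda /∅/ ok; σ2 onset /p/, coda /∅/ ok → phonotactically legal
gwu.fro — violates constraint (i): word begins with /g/ → phonotactically illegal
jiwd.a — violates constraint (v): syllable 1 coda /wd/ has 2 consonants (> 1) → phonotactically illegal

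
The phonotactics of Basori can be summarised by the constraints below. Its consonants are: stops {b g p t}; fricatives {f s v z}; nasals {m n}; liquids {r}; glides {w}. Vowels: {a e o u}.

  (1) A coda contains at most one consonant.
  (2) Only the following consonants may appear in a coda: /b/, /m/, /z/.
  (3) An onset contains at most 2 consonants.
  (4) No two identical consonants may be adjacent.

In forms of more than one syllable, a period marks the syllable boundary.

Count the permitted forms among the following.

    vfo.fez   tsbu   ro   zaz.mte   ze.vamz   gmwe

vfo.fez — σ1 onset /vf/ (2C), coda /∅/ ok; σ2 onset /f/, coda /z/ ok → permitted
tsbu — violates constraint 3: syllable 1 onset /tsb/ has 3 consonants (> 2) → not permitted
ro — σ1 onset /r/, coda /∅/ ok → permitted
zaz.mte — σ1 onset /z/, coda /z/ ok; σ2 onset /mt/ (2C), coda /∅/ ok → permitted
ze.vamz — violates constraint 1: syllable 2 coda /mz/ has 2 consonants (> 1) → not permitted
gmwe — violates constraint 3: syllable 1 onset /gmw/ has 3 consonants (> 2) → not permitted
Permitted: vfo.fez, ro, zaz.mte → 3.

3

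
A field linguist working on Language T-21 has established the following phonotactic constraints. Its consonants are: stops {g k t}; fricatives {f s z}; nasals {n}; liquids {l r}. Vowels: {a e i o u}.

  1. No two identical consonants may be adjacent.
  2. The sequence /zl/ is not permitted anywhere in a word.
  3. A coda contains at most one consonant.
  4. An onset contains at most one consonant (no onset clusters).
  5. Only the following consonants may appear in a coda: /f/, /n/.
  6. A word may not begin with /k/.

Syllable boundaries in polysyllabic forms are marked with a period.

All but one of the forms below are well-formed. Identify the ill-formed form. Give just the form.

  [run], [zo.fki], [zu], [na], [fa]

[zo.fki]

[run] — σ1 onset /r/, coda /n/ ok → well-formed
[zo.fki] — violates constraint 4: syllable 2 onset /fk/ has 2 consonants (> 1) → ill-formed
[zu] — σ1 onset /z/, coda /∅/ ok → well-formed
[na] — σ1 onset /n/, coda /∅/ ok → well-formed
[fa] — σ1 onset /f/, coda /∅/ ok → well-formed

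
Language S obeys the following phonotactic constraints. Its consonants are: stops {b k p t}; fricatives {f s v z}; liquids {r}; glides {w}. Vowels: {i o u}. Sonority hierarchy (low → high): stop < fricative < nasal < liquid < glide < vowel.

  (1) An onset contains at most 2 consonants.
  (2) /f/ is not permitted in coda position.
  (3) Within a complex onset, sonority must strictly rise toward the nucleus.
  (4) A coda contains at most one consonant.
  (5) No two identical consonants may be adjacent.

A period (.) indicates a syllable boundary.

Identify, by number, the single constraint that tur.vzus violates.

tur.vzus: syllable 2 onset /vz/: /v/ (fricative, 2) → /z/ (fricative, 2) does not rise.
This is a violation of constraint 3: "Within a complex onset, sonority must strictly rise toward the nucleus."
The remaining constraints (1, 2, 4, 5) are satisfied.

3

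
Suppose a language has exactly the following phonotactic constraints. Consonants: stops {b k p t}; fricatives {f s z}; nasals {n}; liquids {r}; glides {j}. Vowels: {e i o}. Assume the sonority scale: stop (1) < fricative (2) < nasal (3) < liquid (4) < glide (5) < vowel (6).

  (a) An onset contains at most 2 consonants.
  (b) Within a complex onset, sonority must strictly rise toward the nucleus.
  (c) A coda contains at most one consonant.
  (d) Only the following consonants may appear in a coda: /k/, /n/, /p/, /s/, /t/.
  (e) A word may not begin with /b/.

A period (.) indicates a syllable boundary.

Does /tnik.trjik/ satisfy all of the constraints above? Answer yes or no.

/tnik.trjik/ — violates constraint (a): syllable 2 onset /trj/ has 3 consonants (> 2) → phonotactically illegal

no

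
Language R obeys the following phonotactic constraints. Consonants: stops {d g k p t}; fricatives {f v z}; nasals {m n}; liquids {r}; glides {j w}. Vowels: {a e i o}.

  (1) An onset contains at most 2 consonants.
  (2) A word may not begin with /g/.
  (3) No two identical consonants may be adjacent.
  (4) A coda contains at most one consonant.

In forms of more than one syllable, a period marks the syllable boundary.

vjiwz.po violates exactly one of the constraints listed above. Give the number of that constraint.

vjiwz.po: syllable 1 coda /wz/ has 2 consonants (> 1).
This is a violation of constraint 4: "A coda contains at most one consonant."
The remaining constraints (1, 2, 3) are satisfied.

4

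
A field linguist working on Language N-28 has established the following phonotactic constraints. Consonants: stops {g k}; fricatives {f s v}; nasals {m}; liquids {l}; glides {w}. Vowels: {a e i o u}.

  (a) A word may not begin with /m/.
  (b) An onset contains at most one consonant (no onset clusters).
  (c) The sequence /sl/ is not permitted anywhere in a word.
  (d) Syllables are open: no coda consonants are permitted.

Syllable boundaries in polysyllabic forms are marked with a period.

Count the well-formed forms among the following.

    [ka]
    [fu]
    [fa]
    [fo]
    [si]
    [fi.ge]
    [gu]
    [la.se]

8

[ka] — σ1 onset /k/, coda /∅/ ok → well-formed
[fu] — σ1 onset /f/, coda /∅/ ok → well-formed
[fa] — σ1 onset /f/, coda /∅/ ok → well-formed
[fo] — σ1 onset /f/, coda /∅/ ok → well-formed
[si] — σ1 onset /s/, coda /∅/ ok → well-formed
[fi.ge] — σ1 onset /f/, coda /∅/ ok; σ2 onset /g/, coda /∅/ ok → well-formed
[gu] — σ1 onset /g/, coda /∅/ ok → well-formed
[la.se] — σ1 onset /l/, coda /∅/ ok; σ2 onset /s/, coda /∅/ ok → well-formed
Well-formed: [ka], [fu], [fa], [fo], [si], [fi.ge], [gu], [la.se] → 8.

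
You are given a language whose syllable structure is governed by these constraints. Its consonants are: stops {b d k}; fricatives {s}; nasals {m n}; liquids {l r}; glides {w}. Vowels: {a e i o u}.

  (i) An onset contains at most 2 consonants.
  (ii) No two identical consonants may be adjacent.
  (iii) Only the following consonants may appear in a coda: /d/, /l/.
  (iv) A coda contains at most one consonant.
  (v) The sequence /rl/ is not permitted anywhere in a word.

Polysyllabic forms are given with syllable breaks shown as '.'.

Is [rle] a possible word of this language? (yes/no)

[rle] — violates constraint (v): contains banned sequence /rl/ → illicit

no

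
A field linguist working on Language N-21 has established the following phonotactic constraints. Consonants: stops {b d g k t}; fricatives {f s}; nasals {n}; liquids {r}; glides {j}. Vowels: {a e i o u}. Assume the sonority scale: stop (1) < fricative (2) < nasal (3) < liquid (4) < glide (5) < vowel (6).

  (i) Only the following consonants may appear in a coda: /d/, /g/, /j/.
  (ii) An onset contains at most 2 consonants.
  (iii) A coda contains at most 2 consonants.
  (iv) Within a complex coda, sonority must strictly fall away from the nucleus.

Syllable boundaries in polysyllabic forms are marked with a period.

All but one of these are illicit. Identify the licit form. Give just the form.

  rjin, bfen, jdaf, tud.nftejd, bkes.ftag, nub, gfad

gfad

rjin — violates constraint (i): syllable 1 coda contains /n/, which is not a licensed coda consonant → illicit
bfen — violates constraint (i): syllable 1 coda contains /n/, which is not a licensed coda consonant → illicit
jdaf — violates constraint (i): syllable 1 coda contains /f/, which is not a licensed coda consonant → illicit
tud.nftejd — violates constraint (ii): syllable 2 onset /nft/ has 3 consonants (> 2) → illicit
bkes.ftag — violates constraint (i): syllable 1 coda contains /s/, which is not a licensed coda consonant → illicit
nub — violates constraint (i): syllable 1 coda contains /b/, which is not a licensed coda consonant → illicit
gfad — σ1 onset /gf/ (2C), coda /d/ ok → licit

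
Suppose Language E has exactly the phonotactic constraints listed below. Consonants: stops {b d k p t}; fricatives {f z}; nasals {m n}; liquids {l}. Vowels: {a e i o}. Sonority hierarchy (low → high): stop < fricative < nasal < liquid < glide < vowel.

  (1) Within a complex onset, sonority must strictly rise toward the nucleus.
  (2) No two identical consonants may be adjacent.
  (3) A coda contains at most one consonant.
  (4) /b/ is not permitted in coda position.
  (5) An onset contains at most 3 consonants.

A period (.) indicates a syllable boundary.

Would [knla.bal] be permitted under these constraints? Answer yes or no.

yes

[knla.bal] — σ1 onset /knl/ (1→3→4 rises), coda /∅/ ok; σ2 onset /b/, coda /l/ ok → permitted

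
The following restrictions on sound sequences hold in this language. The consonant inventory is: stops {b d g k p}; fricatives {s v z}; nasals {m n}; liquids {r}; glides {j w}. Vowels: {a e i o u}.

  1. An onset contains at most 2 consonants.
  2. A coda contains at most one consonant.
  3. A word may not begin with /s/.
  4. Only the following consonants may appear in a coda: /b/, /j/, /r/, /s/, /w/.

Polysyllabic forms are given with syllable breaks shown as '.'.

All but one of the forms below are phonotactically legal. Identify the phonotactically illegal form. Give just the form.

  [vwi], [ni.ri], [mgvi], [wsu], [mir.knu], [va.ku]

[mgvi]

[vwi] — σ1 onset /vw/ (2C), coda /∅/ ok → phonotactically legal
[ni.ri] — σ1 onset /n/, coda /∅/ ok; σ2 onset /r/, coda /∅/ ok → phonotactically legal
[mgvi] — violates constraint 1: syllable 1 onset /mgv/ has 3 consonants (> 2) → phonotactically illegal
[wsu] — σ1 onset /ws/ (2C), coda /∅/ ok → phonotactically legal
[mir.knu] — σ1 onset /m/, coda /r/ ok; σ2 onset /kn/ (2C), coda /∅/ ok → phonotactically legal
[va.ku] — σ1 onset /v/, coda /∅/ ok; σ2 onset /k/, coda /∅/ ok → phonotactically legal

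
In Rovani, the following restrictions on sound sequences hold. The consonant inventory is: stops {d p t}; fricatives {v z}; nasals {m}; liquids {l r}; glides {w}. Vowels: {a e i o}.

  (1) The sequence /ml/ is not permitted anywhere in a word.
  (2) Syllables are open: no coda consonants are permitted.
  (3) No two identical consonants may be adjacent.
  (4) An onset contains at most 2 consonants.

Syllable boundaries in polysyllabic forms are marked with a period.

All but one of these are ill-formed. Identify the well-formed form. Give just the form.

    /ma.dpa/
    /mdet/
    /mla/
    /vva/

/ma.dpa/ — σ1 onset /m/, coda /∅/ ok; σ2 onset /dp/ (2C), coda /∅/ ok → well-formed
/mdet/ — violates constraint 2: syllable 1 coda /t/ has 1 consonant (> 0) → ill-formed
/mla/ — violates constraint 1: contains banned sequence /ml/ → ill-formed
/vva/ — violates constraint 3: adjacent identical consonants /vv/ → ill-formed

/ma.dpa/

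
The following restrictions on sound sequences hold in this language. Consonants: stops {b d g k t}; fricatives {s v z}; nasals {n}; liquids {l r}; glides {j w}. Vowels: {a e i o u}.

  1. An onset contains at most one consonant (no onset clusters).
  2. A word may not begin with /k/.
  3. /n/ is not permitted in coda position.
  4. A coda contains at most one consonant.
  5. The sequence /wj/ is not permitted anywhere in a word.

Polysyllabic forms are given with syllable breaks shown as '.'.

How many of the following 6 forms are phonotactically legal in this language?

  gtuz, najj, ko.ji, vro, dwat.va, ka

gtuz — violates constraint 1: syllable 1 onset /gt/ has 2 consonants (> 1) → phonotactically illegal
najj — violates constraint 4: syllable 1 coda /jj/ has 2 consonants (> 1) → phonotactically illegal
ko.ji — violates constraint 2: word begins with /k/ → phonotactically illegal
vro — violates constraint 1: syllable 1 onset /vr/ has 2 consonants (> 1) → phonotactically illegal
dwat.va — violates constraint 1: syllable 1 onset /dw/ has 2 consonants (> 1) → phonotactically illegal
ka — violates constraint 2: word begins with /k/ → phonotactically illegal
No form is phonotactically legal → 0.

0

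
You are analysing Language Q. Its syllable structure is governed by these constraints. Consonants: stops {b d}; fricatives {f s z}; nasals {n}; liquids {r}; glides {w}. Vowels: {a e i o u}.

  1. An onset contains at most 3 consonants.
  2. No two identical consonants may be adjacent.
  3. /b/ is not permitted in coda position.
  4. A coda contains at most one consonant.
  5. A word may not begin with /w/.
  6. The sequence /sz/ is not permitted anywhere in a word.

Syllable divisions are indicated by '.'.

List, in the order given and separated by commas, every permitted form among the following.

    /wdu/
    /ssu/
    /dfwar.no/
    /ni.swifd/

/dfwar.no/

/wdu/ — violates constraint 5: word begins with /w/ → not permitted
/ssu/ — violates constraint 2: adjacent identical consonants /ss/ → not permitted
/dfwar.no/ — σ1 onset /dfw/ (3C), coda /r/ ok; σ2 onset /n/, coda /∅/ ok → permitted
/ni.swifd/ — violates constraint 4: syllable 2 coda /fd/ has 2 consonants (> 1) → not permitted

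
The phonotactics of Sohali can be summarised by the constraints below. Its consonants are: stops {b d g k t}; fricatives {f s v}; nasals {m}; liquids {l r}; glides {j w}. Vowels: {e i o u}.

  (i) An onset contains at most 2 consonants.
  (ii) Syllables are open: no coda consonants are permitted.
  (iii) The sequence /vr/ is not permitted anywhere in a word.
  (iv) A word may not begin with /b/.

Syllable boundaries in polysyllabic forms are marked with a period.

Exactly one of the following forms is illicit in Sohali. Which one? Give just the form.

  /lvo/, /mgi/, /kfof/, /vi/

/lvo/ — σ1 onset /lv/ (2C), coda /∅/ ok → licit
/mgi/ — σ1 onset /mg/ (2C), coda /∅/ ok → licit
/kfof/ — violates constraint (ii): syllable 1 coda /f/ has 1 consonant (> 0) → illicit
/vi/ — σ1 onset /v/, coda /∅/ ok → licit

/kfof/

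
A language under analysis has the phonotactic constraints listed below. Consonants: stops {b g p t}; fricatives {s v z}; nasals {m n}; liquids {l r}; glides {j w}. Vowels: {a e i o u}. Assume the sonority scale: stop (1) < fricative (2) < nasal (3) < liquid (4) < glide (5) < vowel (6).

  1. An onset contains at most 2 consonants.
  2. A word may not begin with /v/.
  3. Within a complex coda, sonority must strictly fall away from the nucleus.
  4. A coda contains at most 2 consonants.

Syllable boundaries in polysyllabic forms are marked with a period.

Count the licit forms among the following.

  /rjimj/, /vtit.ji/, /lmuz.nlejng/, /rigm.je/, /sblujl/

/rjimj/ — violates constraint 3: syllable 1 coda /mj/: /m/ (nasal, 3) → /j/ (glide, 5) does not fall → illicit
/vtit.ji/ — violates constraint 2: word begins with /v/ → illicit
/lmuz.nlejng/ — violates constraint 4: syllable 2 coda /jng/ has 3 consonants (> 2) → illicit
/rigm.je/ — violates constraint 3: syllable 1 coda /gm/: /g/ (stop, 1) → /m/ (nasal, 3) does not fall → illicit
/sblujl/ — violates constraint 1: syllable 1 onset /sbl/ has 3 consonants (> 2) → illicit
No form is licit → 0.

0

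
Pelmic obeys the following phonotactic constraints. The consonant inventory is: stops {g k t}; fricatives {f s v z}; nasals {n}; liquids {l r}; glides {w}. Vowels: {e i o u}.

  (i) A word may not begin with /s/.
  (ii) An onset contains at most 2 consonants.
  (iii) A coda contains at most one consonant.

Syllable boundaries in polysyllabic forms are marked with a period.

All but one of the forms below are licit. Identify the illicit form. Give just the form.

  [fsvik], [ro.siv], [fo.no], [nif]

[fsvik] — violates constraint (ii): syllable 1 onset /fsv/ has 3 consonants (> 2) → illicit
[ro.siv] — σ1 onset /r/, coda /∅/ ok; σ2 onset /s/, coda /v/ ok → licit
[fo.no] — σ1 onset /f/, coda /∅/ ok; σ2 onset /n/, coda /∅/ ok → licit
[nif] — σ1 onset /n/, coda /f/ ok → licit

[fsvik]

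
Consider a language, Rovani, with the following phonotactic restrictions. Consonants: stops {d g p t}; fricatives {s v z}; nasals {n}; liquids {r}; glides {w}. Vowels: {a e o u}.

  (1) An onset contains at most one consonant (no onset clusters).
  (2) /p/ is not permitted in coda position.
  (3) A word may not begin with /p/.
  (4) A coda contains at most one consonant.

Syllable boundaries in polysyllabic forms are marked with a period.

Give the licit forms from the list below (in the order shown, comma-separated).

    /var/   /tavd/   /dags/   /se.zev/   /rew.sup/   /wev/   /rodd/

/var/ — σ1 onset /v/, coda /r/ ok → licit
/tavd/ — violates constraint 4: syllable 1 coda /vd/ has 2 consonants (> 1) → illicit
/dags/ — violates constraint 4: syllable 1 coda /gs/ has 2 consonants (> 1) → illicit
/se.zev/ — σ1 onset /s/, coda /∅/ ok; σ2 onset /z/, coda /v/ ok → licit
/rew.sup/ — violates constraint 2: syllable 2 coda contains /p/ → illicit
/wev/ — σ1 onset /w/, coda /v/ ok → licit
/rodd/ — violates constraint 4: syllable 1 coda /dd/ has 2 consonants (> 1) → illicit

/var/, /se.zev/, /wev/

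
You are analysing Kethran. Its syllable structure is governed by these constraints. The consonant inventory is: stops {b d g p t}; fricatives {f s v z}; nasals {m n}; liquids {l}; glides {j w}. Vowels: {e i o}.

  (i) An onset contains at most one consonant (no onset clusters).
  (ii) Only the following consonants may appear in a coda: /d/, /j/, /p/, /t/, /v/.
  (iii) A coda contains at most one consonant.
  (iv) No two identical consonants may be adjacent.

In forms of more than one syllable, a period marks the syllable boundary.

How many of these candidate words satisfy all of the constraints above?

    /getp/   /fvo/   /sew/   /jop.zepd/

/getp/ — violates constraint (iii): syllable 1 coda /tp/ has 2 consonants (> 1) → ill-formed
/fvo/ — violates constraint (i): syllable 1 onset /fv/ has 2 consonants (> 1) → ill-formed
/sew/ — violates constraint (ii): syllable 1 coda contains /w/, which is not a licensed coda consonant → ill-formed
/jop.zepd/ — violates constraint (iii): syllable 2 coda /pd/ has 2 consonants (> 1) → ill-formed
No form is well-formed → 0.

0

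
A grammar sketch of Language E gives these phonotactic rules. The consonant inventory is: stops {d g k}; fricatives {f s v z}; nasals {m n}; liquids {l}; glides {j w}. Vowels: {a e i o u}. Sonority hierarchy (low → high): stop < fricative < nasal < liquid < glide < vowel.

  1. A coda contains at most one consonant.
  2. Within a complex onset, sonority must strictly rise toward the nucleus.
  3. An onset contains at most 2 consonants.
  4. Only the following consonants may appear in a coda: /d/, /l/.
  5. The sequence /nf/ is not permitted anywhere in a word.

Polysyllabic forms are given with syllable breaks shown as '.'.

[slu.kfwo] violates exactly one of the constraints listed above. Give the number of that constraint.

3

[slu.kfwo]: syllable 2 onset /kfw/ has 3 consonants (> 2).
This is a violation of constraint 3: "An onset contains at most 2 consonants."
The remaining constraints (1, 2, 4, 5) are satisfied.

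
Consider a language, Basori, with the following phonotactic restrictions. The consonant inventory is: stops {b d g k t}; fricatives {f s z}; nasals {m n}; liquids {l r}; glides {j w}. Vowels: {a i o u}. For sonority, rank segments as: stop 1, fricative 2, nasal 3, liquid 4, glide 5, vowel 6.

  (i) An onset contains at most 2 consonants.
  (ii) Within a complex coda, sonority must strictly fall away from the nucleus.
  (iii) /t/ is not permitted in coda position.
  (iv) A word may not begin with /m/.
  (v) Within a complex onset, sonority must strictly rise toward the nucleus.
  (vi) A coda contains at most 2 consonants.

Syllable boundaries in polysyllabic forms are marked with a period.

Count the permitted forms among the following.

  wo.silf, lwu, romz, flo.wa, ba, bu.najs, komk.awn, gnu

8

wo.silf — σ1 onset /w/, coda /∅/ ok; σ2 onset /s/, coda /lf/ (4→2 falls) ok → permitted
lwu — σ1 onset /lw/ (4→5 rises), coda /∅/ ok → permitted
romz — σ1 onset /r/, coda /mz/ (3→2 falls) ok → permitted
flo.wa — σ1 onset /fl/ (2→4 rises), coda /∅/ ok; σ2 onset /w/, coda /∅/ ok → permitted
ba — σ1 onset /b/, coda /∅/ ok → permitted
bu.najs — σ1 onset /b/, coda /∅/ ok; σ2 onset /n/, coda /js/ (5→2 falls) ok → permitted
komk.awn — σ1 onset /k/, coda /mk/ (3→1 falls) ok; σ2 onset /∅/, coda /wn/ (5→3 falls) ok → permitted
gnu — σ1 onset /gn/ (1→3 rises), coda /∅/ ok → permitted
Permitted: wo.silf, lwu, romz, flo.wa, ba, bu.najs, komk.awn, gnu → 8.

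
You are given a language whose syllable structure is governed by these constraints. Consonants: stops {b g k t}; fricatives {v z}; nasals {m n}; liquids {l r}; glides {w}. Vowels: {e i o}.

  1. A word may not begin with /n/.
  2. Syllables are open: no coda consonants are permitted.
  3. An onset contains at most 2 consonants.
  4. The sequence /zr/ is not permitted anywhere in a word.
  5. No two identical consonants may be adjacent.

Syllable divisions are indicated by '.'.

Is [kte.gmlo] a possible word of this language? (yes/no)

[kte.gmlo] — violates constraint 3: syllable 2 onset /gml/ has 3 consonants (> 2) → illicit

no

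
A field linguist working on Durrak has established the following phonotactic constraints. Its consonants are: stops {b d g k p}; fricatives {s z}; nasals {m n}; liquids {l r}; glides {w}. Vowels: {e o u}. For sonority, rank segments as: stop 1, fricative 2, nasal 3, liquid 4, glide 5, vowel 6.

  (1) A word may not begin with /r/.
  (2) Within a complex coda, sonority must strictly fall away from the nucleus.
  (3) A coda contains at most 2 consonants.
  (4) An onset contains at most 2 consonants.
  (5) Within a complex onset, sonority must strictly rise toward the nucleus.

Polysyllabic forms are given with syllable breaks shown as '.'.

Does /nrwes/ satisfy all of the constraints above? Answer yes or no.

no

/nrwes/ — violates constraint 4: syllable 1 onset /nrw/ has 3 consonants (> 2) → not permitted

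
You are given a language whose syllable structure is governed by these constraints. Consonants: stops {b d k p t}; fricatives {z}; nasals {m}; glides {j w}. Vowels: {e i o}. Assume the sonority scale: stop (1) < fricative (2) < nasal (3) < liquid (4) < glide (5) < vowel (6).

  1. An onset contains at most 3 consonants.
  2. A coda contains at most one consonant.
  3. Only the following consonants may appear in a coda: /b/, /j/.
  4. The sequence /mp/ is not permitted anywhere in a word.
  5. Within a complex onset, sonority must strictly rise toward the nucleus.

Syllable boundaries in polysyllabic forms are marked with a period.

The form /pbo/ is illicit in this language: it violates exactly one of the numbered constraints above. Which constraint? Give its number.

5

/pbo/: syllable 1 onset /pb/: /p/ (stop, 1) → /b/ (stop, 1) does not rise.
This is a violation of constraint 5: "Within a complex onset, sonority must strictly rise toward the nucleus."
The remaining constraints (1, 2, 3, 4) are satisfied.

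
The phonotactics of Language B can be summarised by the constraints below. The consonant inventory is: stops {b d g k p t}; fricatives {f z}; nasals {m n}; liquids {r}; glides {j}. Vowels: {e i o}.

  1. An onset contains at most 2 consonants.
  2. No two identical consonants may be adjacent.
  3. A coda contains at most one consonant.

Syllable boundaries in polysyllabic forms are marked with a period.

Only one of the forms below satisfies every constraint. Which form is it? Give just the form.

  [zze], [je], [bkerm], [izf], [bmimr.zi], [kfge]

[je]

[zze] — violates constraint 2: adjacent identical consonants /zz/ → illicit
[je] — σ1 onset /j/, coda /∅/ ok → licit
[bkerm] — violates constraint 3: syllable 1 coda /rm/ has 2 consonants (> 1) → illicit
[izf] — violates constraint 3: syllable 1 coda /zf/ has 2 consonants (> 1) → illicit
[bmimr.zi] — violates constraint 3: syllable 1 coda /mr/ has 2 consonants (> 1) → illicit
[kfge] — violates constraint 1: syllable 1 onset /kfg/ has 3 consonants (> 2) → illicit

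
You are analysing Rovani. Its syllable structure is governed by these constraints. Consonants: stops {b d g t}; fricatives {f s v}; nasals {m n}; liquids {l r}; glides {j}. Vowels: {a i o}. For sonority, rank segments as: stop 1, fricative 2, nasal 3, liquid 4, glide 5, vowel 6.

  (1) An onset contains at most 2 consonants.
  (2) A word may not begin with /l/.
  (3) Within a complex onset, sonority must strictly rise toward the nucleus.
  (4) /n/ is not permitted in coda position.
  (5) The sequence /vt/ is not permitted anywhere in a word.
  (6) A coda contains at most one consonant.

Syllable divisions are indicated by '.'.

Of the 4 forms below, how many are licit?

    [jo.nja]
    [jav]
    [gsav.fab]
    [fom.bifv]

[jo.nja] — σ1 onset /j/, coda /∅/ ok; σ2 onset /nj/ (3→5 rises), coda /∅/ ok → licit
[jav] — σ1 onset /j/, coda /v/ ok → licit
[gsav.fab] — σ1 onset /gs/ (1→2 rises), coda /v/ ok; σ2 onset /f/, coda /b/ ok → licit
[fom.bifv] — violates constraint 6: syllable 2 coda /fv/ has 2 consonants (> 1) → illicit
Licit: [jo.nja], [jav], [gsav.fab] → 3.

3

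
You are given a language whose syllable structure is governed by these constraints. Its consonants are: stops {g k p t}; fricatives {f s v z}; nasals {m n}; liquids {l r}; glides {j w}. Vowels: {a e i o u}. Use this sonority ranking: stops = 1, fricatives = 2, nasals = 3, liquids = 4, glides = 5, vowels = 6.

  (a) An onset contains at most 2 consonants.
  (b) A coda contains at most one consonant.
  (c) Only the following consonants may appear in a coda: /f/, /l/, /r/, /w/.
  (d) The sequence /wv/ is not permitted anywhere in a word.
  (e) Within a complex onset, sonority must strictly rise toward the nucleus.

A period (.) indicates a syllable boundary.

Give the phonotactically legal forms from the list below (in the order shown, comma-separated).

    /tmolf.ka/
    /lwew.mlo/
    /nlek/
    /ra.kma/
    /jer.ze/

/tmolf.ka/ — violates constraint (b): syllable 1 coda /lf/ has 2 consonants (> 1) → phonotactically illegal
/lwew.mlo/ — σ1 onset /lw/ (4→5 rises), coda /w/ ok; σ2 onset /ml/ (3→4 rises), coda /∅/ ok → phonotactically legal
/nlek/ — violates constraint (c): syllable 1 coda contains /k/, which is not a licensed coda consonant → phonotactically illegal
/ra.kma/ — σ1 onset /r/, coda /∅/ ok; σ2 onset /km/ (1→3 rises), coda /∅/ ok → phonotactically legal
/jer.ze/ — σ1 onset /j/, coda /r/ ok; σ2 onset /z/, coda /∅/ ok → phonotactically legal

/lwew.mlo/, /ra.kma/, /jer.ze/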